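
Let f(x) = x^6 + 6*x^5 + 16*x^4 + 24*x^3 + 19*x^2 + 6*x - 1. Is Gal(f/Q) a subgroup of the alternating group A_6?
Yes

The polynomial is irreducible of degree 6 over Q. Its discriminant is 153664 = 392^2, a perfect square. A Galois group lies in the alternating group exactly when the discriminant is a square in Q, so the Galois group (A_4) is contained in A_6.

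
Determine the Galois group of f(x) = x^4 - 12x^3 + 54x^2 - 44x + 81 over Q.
A_4 (also written A4)

The polynomial is an irreducible quartic over Q and its discriminant is 1358954496 = 36864^2, a perfect square, so the Galois group is contained in A_4. The resolvent cubic y^3 - 54*y^2 + 204*y + 3896 is irreducible over Q. An irreducible resolvent with square discriminant gives A_4.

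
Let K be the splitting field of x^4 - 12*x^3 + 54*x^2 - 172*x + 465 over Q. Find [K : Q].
12

The degree of the splitting field over Q equals the order of the Galois group, so first determine the group. The polynomial is an irreducible quartic over Q and its discriminant is 1358954496 = 36864^2, a perfect square, so the Galois group is contained in A_4. The resolvent cubic y^3 - 54*y^2 + 204*y + 3896 is irreducible over Q. An irreducible resolvent with square discriminant gives A_4. The Galois group A_4 (4T4) has order 12, so the splitting field has degree 12 over Q.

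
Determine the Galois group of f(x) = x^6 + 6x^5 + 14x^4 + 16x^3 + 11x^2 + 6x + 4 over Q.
The polynomial f is an irreducible sextic over Q, so G = Gal(f/Q) is one of the 16 transitive subgroups 6T1, ..., 6T16 of S_6. The discriminant of f is -5120000, which is not a perfect square, so G is not contained in A_6. The transitive groups of degree 6 not contained in A_6 are: C_6 (6T1, order 6), S_3 (6T2, order 6), D_6 (6T3, order 12), C_3 x S_3 (6T5, order 18), A_4 x C_2 (6T6, order 24), S_4 (6T8, order 24), S_3 x S_3 (6T9, order 36), S_4 x C_2 (6T11, order 48), (S_3 x S_3) : C_2 (6T13, order 72), PGL(2,5) (6T14, order 120), S_6 (6T16, order 720). By Dedekind's theorem, for a prime p not dividing disc(f) the degrees of the irreducible factors of f mod p form the cycle type of an element of G. Factoring f modulo the 22 such primes p <= 89 (skipping 2, 5, which divide the discriminant), each new pattern first appears at: mod 3: f = (x^3 + x^2 + 2x + 1)(x^3 + 2x^2 + x + 1), pattern 3+3; mod 7: f = (x^2 + x + 6)(x^2 + 2x + 3)(x^2 + 3x + 1), pattern 2+2+2; mod 13: f = (x + 5)(x + 10)(x^4 + 4x^3 + 8x^2 + 8x + 11), pattern 4+1+1; mod 43: f = (x + 13)(x + 32)(x^2 + 2x + 5)(x^2 + 2x + 11), pattern 2+2+1+1. No other pattern occurs in this range, so the set of observed cycle types is {3+3, 2+2+2, 4+1+1, 2+2+1+1}. The candidates containing elements of all these cycle types are S_4 (6T8) of order 24, S_4 x C_2 (6T11) of order 48, PGL(2,5) (6T14) of order 120, S_6 (6T16) of order 720; the others are excluded. The observed types are precisely the cycle types that occur in S_4 (6T8) (apart from the identity). Each of the other remaining candidates has further cycle types, and by the Chebotarev density theorem the matching factorization patterns would occur for a proportion of primes equal to their share of the group: S_4 x C_2 (6T11) additionally contains elements of type 6, 4+2, 2+1+1+1+1 (17 of its 48 elements, about 35% of primes); PGL(2,5) (6T14) additionally contains elements of type 6, 5+1 (44 of its 120 elements, about 37% of primes); S_6 (6T16) additionally contains elements of type 6, 5+1, 4+2, 3+2+1, 3+1+1+1, 2+1+1+1+1 (529 of its 720 elements, about 73% of primes). None of the 22 primes tested shows any such pattern (for each of these groups the chance of that is below 10^-4), which rules them out. Hence G = S_4 (6T8), of order 24.

6T8: S_4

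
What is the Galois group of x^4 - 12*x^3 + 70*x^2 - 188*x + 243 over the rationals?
D_4

The polynomial is an irreducible quartic over Q and its discriminant is 33032192, which is not a perfect square, so the Galois group is not contained in A_4. The resolvent cubic y^3 - 70*y^2 + 1284*y - 2296 has exactly one rational root, so the Galois group is C_4 or D_4. The quartic remains irreducible over Q(sqrt(disc)), so the group is D_4.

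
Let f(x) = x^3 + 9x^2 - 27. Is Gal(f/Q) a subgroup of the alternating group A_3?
The polynomial is irreducible of degree 3 over Q. Its discriminant is 59049 = 243^2, a perfect square. A Galois group lies in the alternating group exactly when the discriminant is a square in Q, so the Galois group (C_3) is contained in A_3.

Yes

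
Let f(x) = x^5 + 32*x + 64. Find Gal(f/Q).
The polynomial f is an irreducible quintic over Q, so G = Gal(f/Q) is a transitive subgroup of S_5: one of C_5 (5T1, order 5), D_5 (5T2, order 10), F_20 (5T3, order 20), A_5 (5T4, order 60) or S_5 (5T5, order 120). The discriminant of f is 61018734592, which is not a perfect square, so G is not contained in A_5. The transitive groups of degree 5 not contained in A_5 are: F_20 (5T3, order 20), S_5 (5T5, order 120). By Dedekind's theorem, for a prime p not dividing disc(f) the degrees of the irreducible factors of f mod p form the cycle type of an element of G. Factoring f modulo the 5 such primes p <= 13 (skipping 2, which divides the discriminant), each new pattern first appears at: mod 3: f = (x^5 + 2x + 1), pattern 5; mod 5: f = (x + 3)(x^4 + 2x^3 + 4x^2 + 3x + 3), pattern 4+1; mod 13: f = (x + 6)(x + 10)(x^3 + 10x^2 + x + 8), pattern 3+1+1. No other pattern occurs in this range, so the set of observed cycle types is {5, 4+1, 3+1+1}. Among the candidates above, the only group containing elements of all these cycle types is S_5 (5T5) — F_20 (5T3) lacks at least one of them. Hence G = S_5 (5T5), of order 120.

S_5, the symmetric group on 5 letters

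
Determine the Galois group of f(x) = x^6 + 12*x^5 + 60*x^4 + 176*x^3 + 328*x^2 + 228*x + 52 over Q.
6T16: S_6

The polynomial f is an irreducible sextic over Q, so G = Gal(f/Q) is one of the 16 transitive subgroups 6T1, ..., 6T16 of S_6. The discriminant of f is -314339885068288, which is not a perfect square, so G is not contained in A_6. The transitive groups of degree 6 not contained in A_6 are: C_6 (6T1, order 6), S_3 (6T2, order 6), D_6 (6T3, order 12), C_3 x S_3 (6T5, order 18), A_4 x C_2 (6T6, order 24), S_4 (6T8, order 24), S_3 x S_3 (6T9, order 36), S_4 x C_2 (6T11, order 48), (S_3 x S_3) : C_2 (6T13, order 72), PGL(2,5) (6T14, order 120), S_6 (6T16, order 720). By Dedekind's theorem, for a prime p not dividing disc(f) the degrees of the irreducible factors of f mod p form the cycle type of an element of G. Factoring f modulo the 3 such primes p <= 7 (skipping 2, which divides the discriminant), each new pattern first appears at: mod 3: f = (x^6 + 2x^3 + x^2 + 1), pattern 6; mod 5: f = (x + 1)(x + 2)(x^4 + 4x^3 + x^2 + 1), pattern 4+1+1; mod 7: f = (x + 2)(x^2 + 4x + 5)(x^3 + 6x^2 + 4x + 1), pattern 3+2+1. No other pattern occurs in this range, so the set of observed cycle types is {6, 4+1+1, 3+2+1}. Among the candidates above, the only group containing elements of all these cycle types is S_6 (6T16); every other candidate lacks at least one of them. Hence G = S_6 (6T16), of order 720.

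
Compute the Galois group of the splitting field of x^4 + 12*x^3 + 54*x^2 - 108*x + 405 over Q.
The polynomial is an irreducible quartic over Q and its discriminant is 176319369216 = 419904^2, a perfect square, so the Galois group is contained in A_4. The resolvent cubic y^3 - 54*y^2 - 2916*y + 17496 is irreducible over Q. An irreducible resolvent with square discriminant gives A_4.

A_4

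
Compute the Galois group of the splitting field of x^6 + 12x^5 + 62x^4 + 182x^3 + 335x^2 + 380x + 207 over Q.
S_4 x C_2

The polynomial f is an irreducible sextic over Q, so G = Gal(f/Q) is one of the 16 transitive subgroups 6T1, ..., 6T16 of S_6. The discriminant of f is -7441984, which is not a perfect square, so G is not contained in A_6. The transitive groups of degree 6 not contained in A_6 are: C_6 (6T1, order 6), S_3 (6T2, order 6), D_6 (6T3, order 12), C_3 x S_3 (6T5, order 18), A_4 x C_2 (6T6, order 24), S_4 (6T8, order 24), S_3 x S_3 (6T9, order 36), S_4 x C_2 (6T11, order 48), (S_3 x S_3) : C_2 (6T13, order 72), PGL(2,5) (6T14, order 120), S_6 (6T16, order 720). By Dedekind's theorem, for a prime p not dividing disc(f) the degrees of the irreducible factors of f mod p form the cycle type of an element of G. Factoring f modulo the 17 such primes p <= 71 (skipping 2, 11, 31, which divide the discriminant), each new pattern first appears at: mod 3: f = (x)(x + 2)(x^4 + x^3 + 2x + 1), pattern 4+1+1; mod 5: f = (x^3 + 3x^2 + 4)(x^3 + 4x^2 + 3), pattern 3+3; mod 7: f = (x^6 + 5x^5 + 6x^4 + 6x^2 + 2x + 4), pattern 6; mod 13: f = (x^2 + 3x + 5)(x^4 + 9x^3 + 4x^2 + 8x + 5), pattern 4+2; mod 37: f = (x + 9)(x + 19)(x^2 + x + 15)(x^2 + 20x + 8), pattern 2+2+1+1; mod 47: f = (x + 6)(x + 19)(x + 24)(x + 29)(x^2 + 28x + 20), pattern 2+1+1+1+1; mod 67: f = (x^2 + 12x + 40)(x^2 + 22x + 63)(x^2 + 45x + 41), pattern 2+2+2. No other pattern occurs in this range, so the set of observed cycle types is {4+1+1, 3+3, 6, 4+2, 2+2+1+1, 2+1+1+1+1, 2+2+2}. The candidates containing elements of all these cycle types are S_4 x C_2 (6T11) of order 48, S_6 (6T16) of order 720; the others are excluded. The observed types are precisely the cycle types that occur in S_4 x C_2 (6T11) (apart from the identity). Each of the other remaining candidates has further cycle types, and by the Chebotarev density theorem the matching factorization patterns would occur for a proportion of primes equal to their share of the group: S_6 (6T16) additionally contains elements of type 5+1, 3+2+1, 3+1+1+1 (304 of its 720 elements, about 42% of primes). None of the 17 primes tested shows any such pattern (for each of these groups the chance of that is below 10^-4), which rules them out. Hence G = S_4 x C_2 (6T11), of order 48.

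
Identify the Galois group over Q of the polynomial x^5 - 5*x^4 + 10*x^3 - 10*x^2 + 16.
The polynomial f is an irreducible quintic over Q, so G = Gal(f/Q) is a transitive subgroup of S_5: one of C_5 (5T1, order 5), D_5 (5T2, order 10), F_20 (5T3, order 20), A_5 (5T4, order 60) or S_5 (5T5, order 120). The discriminant of f is 64000000 = 8000^2, a perfect square, so G is contained in A_5. The transitive groups of degree 5 contained in A_5 are: C_5 (5T1, order 5), D_5 (5T2, order 10), A_5 (5T4, order 60). By Dedekind's theorem, for a prime p not dividing disc(f) the degrees of the irreducible factors of f mod p form the cycle type of an element of G. Factoring f modulo the 23 such primes p <= 97 (skipping 2, 5, which divide the discriminant), each new pattern first appears at: mod 3: f = (x + 2)(x^2 + 1)(x^2 + 2x + 2), pattern 2+2+1; mod 7: f = (x^5 + 2x^4 + 3x^3 + 4x^2 + 2), pattern 5. No other pattern occurs in this range, so the set of observed cycle types is {2+2+1, 5}. The candidates containing elements of all these cycle types are D_5 (5T2) of order 10, A_5 (5T4) of order 60; the others are excluded. The observed types are precisely the cycle types that occur in D_5 (5T2) (apart from the identity). Each of the other remaining candidates has further cycle types, and by the Chebotarev density theorem the matching factorization patterns would occur for a proportion of primes equal to their share of the group: A_5 (5T4) additionally contains elements of type 3+1+1 (20 of its 60 elements, about 33% of primes). None of the 23 primes tested shows any such pattern (for each of these groups the chance of that is below 10^-4), which rules them out. Hence G = D_5 (5T2), of order 10.

D_5 (order 10)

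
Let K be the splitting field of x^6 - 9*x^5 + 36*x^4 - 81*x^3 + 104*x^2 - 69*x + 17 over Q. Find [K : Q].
24

The degree of the splitting field over Q equals the order of the Galois group, so first determine the group. The polynomial f is an irreducible sextic over Q, so G = Gal(f/Q) is one of the 16 transitive subgroups 6T1, ..., 6T16 of S_6. The discriminant of f is 810448, which is not a perfect square, so G is not contained in A_6. The transitive groups of degree 6 not contained in A_6 are: C_6 (6T1, order 6), S_3 (6T2, order 6), D_6 (6T3, order 12), C_3 x S_3 (6T5, order 18), A_4 x C_2 (6T6, order 24), S_4 (6T8, order 24), S_3 x S_3 (6T9, order 36), S_4 x C_2 (6T11, order 48), (S_3 x S_3) : C_2 (6T13, order 72), PGL(2,5) (6T14, order 120), S_6 (6T16, order 720). By Dedekind's theorem, for a prime p not dividing disc(f) the degrees of the irreducible factors of f mod p form the cycle type of an element of G. Factoring f modulo the 22 such primes p <= 89 (skipping 2, 37, which divide the discriminant), each new pattern first appears at: mod 3: f = (x^3 + x^2 + 2x + 1)(x^3 + 2x^2 + 2x + 2), pattern 3+3; mod 5: f = (x^2 + x + 2)(x^2 + 2x + 4)(x^2 + 3x + 4), pattern 2+2+2; mod 17: f = (x)(x + 14)(x^4 + 11x^3 + x^2 + 7x + 6), pattern 4+1+1; mod 67: f = (x + 3)(x + 61)(x^2 + 64x + 42)(x^2 + 64x + 52), pattern 2+2+1+1. No other pattern occurs in this range, so the set of observed cycle types is {3+3, 2+2+2, 4+1+1, 2+2+1+1}. The candidates containing elements of all these cycle types are S_4 (6T8) of order 24, S_4 x C_2 (6T11) of order 48, PGL(2,5) (6T14) of order 120, S_6 (6T16) of order 720; the others are excluded. The observed types are precisely the cycle types that occur in S_4 (6T8) (apart from the identity). Each of the other remaining candidates has further cycle types, and by the Chebotarev density theorem the matching factorization patterns would occur for a proportion of primes equal to their share of the group: S_4 x C_2 (6T11) additionally contains elements of type 6, 4+2, 2+1+1+1+1 (17 of its 48 elements, about 35% of primes); PGL(2,5) (6T14) additionally contains elements of type 6, 5+1 (44 of its 120 elements, about 37% of primes); S_6 (6T16) additionally contains elements of type 6, 5+1, 4+2, 3+2+1, 3+1+1+1, 2+1+1+1+1 (529 of its 720 elements, about 73% of primes). None of the 22 primes tested shows any such pattern (for each of these groups the chance of that is below 10^-4), which rules them out. Hence G = S_4 (6T8), of order 24. The Galois group S_4 (6T8) has order 24, so the splitting field has degree 24 over Q.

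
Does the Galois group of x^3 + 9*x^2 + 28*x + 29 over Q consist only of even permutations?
No

The polynomial is irreducible of degree 3 over Q. Its discriminant is -31, which is not a perfect square. A Galois group lies in the alternating group exactly when the discriminant is a square in Q, so the Galois group (S_3) is not contained in A_3.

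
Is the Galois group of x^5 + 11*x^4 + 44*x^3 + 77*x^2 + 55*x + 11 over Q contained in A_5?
The polynomial is irreducible of degree 5 over Q. Its discriminant is 14641 = 121^2, a perfect square. A Galois group lies in the alternating group exactly when the discriminant is a square in Q, so the Galois group (C_5) is contained in A_5.

Yes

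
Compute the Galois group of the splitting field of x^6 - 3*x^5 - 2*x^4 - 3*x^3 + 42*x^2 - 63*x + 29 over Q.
The polynomial f is an irreducible sextic over Q, so G = Gal(f/Q) is one of the 16 transitive subgroups 6T1, ..., 6T16 of S_6. The discriminant of f is 54786284800, which is not a perfect square, so G is not contained in A_6. The transitive groups of degree 6 not contained in A_6 are: C_6 (6T1, order 6), S_3 (6T2, order 6), D_6 (6T3, order 12), C_3 x S_3 (6T5, order 18), A_4 x C_2 (6T6, order 24), S_4 (6T8, order 24), S_3 x S_3 (6T9, order 36), S_4 x C_2 (6T11, order 48), (S_3 x S_3) : C_2 (6T13, order 72), PGL(2,5) (6T14, order 120), S_6 (6T16, order 720). By Dedekind's theorem, for a prime p not dividing disc(f) the degrees of the irreducible factors of f mod p form the cycle type of an element of G. Factoring f modulo the 22 such primes p <= 101 (skipping 2, 5, 13, 37, which divide the discriminant), each new pattern first appears at: mod 3: f = (x^3 + x^2 + x + 2)(x^3 + 2x^2 + x + 1), pattern 3+3; mod 17: f = (x + 12)(x + 15)(x^4 + 4x^3 + 16x^2 + x + 8), pattern 4+1+1; mod 31: f = (x^2 + 9)(x^2 + 6x + 28)(x^2 + 22x + 15), pattern 2+2+2; mod 67: f = (x + 41)(x + 50)(x^2 + 10x + 48)(x^2 + 30x + 57), pattern 2+2+1+1. No other pattern occurs in this range, so the set of observed cycle types is {3+3, 4+1+1, 2+2+2, 2+2+1+1}. The candidates containing elements of all these cycle types are S_4 (6T8) of order 24, S_4 x C_2 (6T11) of order 48, PGL(2,5) (6T14) of order 120, S_6 (6T16) of order 720; the others are excluded. The observed types are precisely the cycle types that occur in S_4 (6T8) (apart from the identity). Each of the other remaining candidates has further cycle types, and by the Chebotarev density theorem the matching factorization patterns would occur for a proportion of primes equal to their share of the group: S_4 x C_2 (6T11) additionally contains elements of type 6, 4+2, 2+1+1+1+1 (17 of its 48 elements, about 35% of primes); PGL(2,5) (6T14) additionally contains elements of type 6, 5+1 (44 of its 120 elements, about 37% of primes); S_6 (6T16) additionally contains elements of type 6, 5+1, 4+2, 3+2+1, 3+1+1+1, 2+1+1+1+1 (529 of its 720 elements, about 73% of primes). None of the 22 primes tested shows any such pattern (for each of these groups the chance of that is below 10^-4), which rules them out. Hence G = S_4 (6T8), of order 24.

S_4 (also written S4-)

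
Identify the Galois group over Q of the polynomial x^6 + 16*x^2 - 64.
The polynomial f is an irreducible sextic over Q, so G = Gal(f/Q) is one of the 16 transitive subgroups 6T1, ..., 6T16 of S_6. The discriminant of f is 66039417143296 = 8126464^2, a perfect square, so G is contained in A_6. The transitive groups of degree 6 contained in A_6 are: A_4 (6T4, order 12), S_4 (6T7, order 24), (C_3 x C_3) : C_4 (6T10, order 36), PSL(2,5) (6T12, order 60), A_6 (6T15, order 360). By Dedekind's theorem, for a prime p not dividing disc(f) the degrees of the irreducible factors of f mod p form the cycle type of an element of G. Factoring f modulo the 79 such primes p <= 419 (skipping 2, 31, which divide the discriminant), each new pattern first appears at: mod 3: f = (x^2 + 1)(x^4 + 2x^2 + 2), pattern 4+2; mod 5: f = (x^3 + 2x^2 + 2x + 2)(x^3 + 3x^2 + 2x + 3), pattern 3+3; mod 11: f = (x + 5)(x + 6)(x^2 + 3x + 6)(x^2 + 8x + 6), pattern 2+2+1+1; mod 67: f = (x + 4)(x + 6)(x + 22)(x + 45)(x + 61)(x + 63), pattern 1+1+1+1+1+1. No other pattern occurs in this range, so the set of observed cycle types is {4+2, 3+3, 2+2+1+1, 1+1+1+1+1+1}. The candidates containing elements of all these cycle types are S_4 (6T7) of order 24, (C_3 x C_3) : C_4 (6T10) of order 36, A_6 (6T15) of order 360; the others are excluded. The observed types are precisely the cycle types that occur in S_4 (6T7). Each of the other remaining candidates has further cycle types, and by the Chebotarev density theorem the matching factorization patterns would occur for a proportion of primes equal to their share of the group: (C_3 x C_3) : C_4 (6T10) additionally contains elements of type 3+1+1+1 (4 of its 36 elements, about 11% of primes); A_6 (6T15) additionally contains elements of type 5+1, 3+1+1+1 (184 of its 360 elements, about 51% of primes). None of the 79 primes tested shows any such pattern (for each of these groups the chance of that is below 10^-4), which rules them out. Hence G = S_4 (6T7), of order 24.

S_4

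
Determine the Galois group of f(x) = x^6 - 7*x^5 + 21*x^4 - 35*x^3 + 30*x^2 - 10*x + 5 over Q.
6T10: (C_3 x C_3) : C_4

The polynomial f is an irreducible sextic over Q, so G = Gal(f/Q) is one of the 16 transitive subgroups 6T1, ..., 6T16 of S_6. The discriminant of f is 525625 = 725^2, a perfect square, so G is contained in A_6. The transitive groups of degree 6 contained in A_6 are: A_4 (6T4, order 12), S_4 (6T7, order 24), (C_3 x C_3) : C_4 (6T10, order 36), PSL(2,5) (6T12, order 60), A_6 (6T15, order 360). By Dedekind's theorem, for a prime p not dividing disc(f) the degrees of the irreducible factors of f mod p form the cycle type of an element of G. Factoring f modulo the 19 such primes p <= 73 (skipping 5, 29, which divide the discriminant), each new pattern first appears at: mod 2: f = (x^2 + x + 1)(x^4 + x + 1), pattern 4+2; mod 11: f = (x^3 + 2x + 9)(x^3 + 4x^2 + 8x + 3), pattern 3+3; mod 19: f = (x + 6)(x + 7)(x^2 + 5x + 12)(x^2 + 13x + 10), pattern 2+2+1+1; mod 61: f = (x + 18)(x + 25)(x + 32)(x^3 + 40x^2 + 14x + 47), pattern 3+1+1+1. No other pattern occurs in this range, so the set of observed cycle types is {4+2, 3+3, 2+2+1+1, 3+1+1+1}. The candidates containing elements of all these cycle types are (C_3 x C_3) : C_4 (6T10) of order 36, A_6 (6T15) of order 360; the others are excluded. The observed types are precisely the cycle types that occur in (C_3 x C_3) : C_4 (6T10) (apart from the identity). Each of the other remaining candidates has further cycle types, and by the Chebotarev density theorem the matching factorization patterns would occur for a proportion of primes equal to their share of the group: A_6 (6T15) additionally contains elements of type 5+1 (144 of its 360 elements, about 40% of primes). None of the 19 primes tested shows any such pattern (for each of these groups the chance of that is below 10^-4), which rules them out. Hence G = (C_3 x C_3) : C_4 (6T10), of order 36.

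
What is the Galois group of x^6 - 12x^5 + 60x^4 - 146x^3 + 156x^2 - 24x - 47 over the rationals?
D_6

The polynomial f is an irreducible sextic over Q, so G = Gal(f/Q) is one of the 16 transitive subgroups 6T1, ..., 6T16 of S_6. The discriminant of f is 5159780352, which is not a perfect square, so G is not contained in A_6. The transitive groups of degree 6 not contained in A_6 are: C_6 (6T1, order 6), S_3 (6T2, order 6), D_6 (6T3, order 12), C_3 x S_3 (6T5, order 18), A_4 x C_2 (6T6, order 24), S_4 (6T8, order 24), S_3 x S_3 (6T9, order 36), S_4 x C_2 (6T11, order 48), (S_3 x S_3) : C_2 (6T13, order 72), PGL(2,5) (6T14, order 120), S_6 (6T16, order 720). By Dedekind's theorem, for a prime p not dividing disc(f) the degrees of the irreducible factors of f mod p form the cycle type of an element of G. Factoring f modulo the 79 such primes p <= 419 (skipping 2, 3, which divide the discriminant), each new pattern first appears at: mod 5: f = (x^6 + 3x^5 + 4x^3 + x^2 + x + 3), pattern 6; mod 7: f = (x^2 + 3x + 1)(x^2 + 3x + 5)(x^2 + 3x + 6), pattern 2+2+2; mod 11: f = (x + 1)(x + 2)(x^2 + 3x + 6)(x^2 + 4x + 8), pattern 2+2+1+1; mod 13: f = (x^3 + 7x^2 + 12x + 2)(x^3 + 7x^2 + 12x + 9), pattern 3+3; mod 97: f = (x + 2)(x + 31)(x + 41)(x + 48)(x + 71)(x + 86), pattern 1+1+1+1+1+1. No other pattern occurs in this range, so the set of observed cycle types is {6, 2+2+2, 2+2+1+1, 3+3, 1+1+1+1+1+1}. The candidates containing elements of all these cycle types are D_6 (6T3) of order 12, A_4 x C_2 (6T6) of order 24, S_3 x S_3 (6T9) of order 36, S_4 x C_2 (6T11) of order 48, (S_3 x S_3) : C_2 (6T13) of order 72, PGL(2,5) (6T14) of order 120, S_6 (6T16) of order 720; the others are excluded. The observed types are precisely the cycle types that occur in D_6 (6T3). Each of the other remaining candidates has further cycle types, and by the Chebotarev density theorem the matching factorization patterns would occur for a proportion of primes equal to their share of the group: A_4 x C_2 (6T6) additionally contains elements of type 2+1+1+1+1 (3 of its 24 elements, about 12% of primes); S_3 x S_3 (6T9) additionally contains elements of type 3+1+1+1 (4 of its 36 elements, about 11% of primes); S_4 x C_2 (6T11) additionally contains elements of type 4+2, 4+1+1, 2+1+1+1+1 (15 of its 48 elements, about 31% of primes); (S_3 x S_3) : C_2 (6T13) additionally contains elements of type 4+2, 3+2+1, 3+1+1+1, 2+1+1+1+1 (40 of its 72 elements, about 56% of primes); PGL(2,5) (6T14) additionally contains elements of type 5+1, 4+1+1 (54 of its 120 elements, about 45% of primes); S_6 (6T16) additionally contains elements of type 5+1, 4+2, 4+1+1, 3+2+1, 3+1+1+1, 2+1+1+1+1 (499 of its 720 elements, about 69% of primes). None of the 79 primes tested shows any such pattern (for each of these groups the chance of that is below 10^-4), which rules them out. Hence G = D_6 (6T3), of order 12.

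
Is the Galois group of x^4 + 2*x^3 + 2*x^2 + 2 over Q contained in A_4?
Yes

The polynomial is irreducible of degree 4 over Q. Its discriminant is 3136 = 56^2, a perfect square. A Galois group lies in the alternating group exactly when the discriminant is a square in Q, so the Galois group (A_4) is contained in A_4.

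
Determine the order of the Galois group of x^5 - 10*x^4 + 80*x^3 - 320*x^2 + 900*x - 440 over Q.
The degree of the splitting field over Q equals the order of the Galois group, so first determine the group. The polynomial f is an irreducible quintic over Q, so G = Gal(f/Q) is a transitive subgroup of S_5: one of C_5 (5T1, order 5), D_5 (5T2, order 10), F_20 (5T3, order 20), A_5 (5T4, order 60) or S_5 (5T5, order 120). The discriminant of f is 673506304000000 = 25952000^2, a perfect square, so G is contained in A_5. The transitive groups of degree 5 contained in A_5 are: C_5 (5T1, order 5), D_5 (5T2, order 10), A_5 (5T4, order 60). By Dedekind's theorem, for a prime p not dividing disc(f) the degrees of the irreducible factors of f mod p form the cycle type of an element of G. Factoring f modulo the 2 such primes p <= 7 (skipping 2, 5, which divide the discriminant), each new pattern first appears at: mod 3: f = (x^5 + 2x^4 + 2x^3 + x^2 + 1), pattern 5; mod 7: f = (x + 3)(x + 4)(x^3 + 4x^2 + 5x + 3), pattern 3+1+1. No other pattern occurs in this range, so the set of observed cycle types is {5, 3+1+1}. Among the candidates above, the only group containing elements of all these cycle types is A_5 (5T4) — each of C_5 (5T1), D_5 (5T2) lacks at least one of them. Hence G = A_5 (5T4), of order 60. The Galois group A_5 (5T4) has order 60, so the splitting field has degree 60 over Q.

60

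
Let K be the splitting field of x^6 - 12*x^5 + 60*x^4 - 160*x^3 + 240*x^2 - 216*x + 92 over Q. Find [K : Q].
360

The degree of the splitting field over Q equals the order of the Galois group, so first determine the group. The polynomial f is an irreducible sextic over Q, so G = Gal(f/Q) is one of the 16 transitive subgroups 6T1, ..., 6T16 of S_6. The discriminant of f is 746496000000 = 864000^2, a perfect square, so G is contained in A_6. The transitive groups of degree 6 contained in A_6 are: A_4 (6T4, order 12), S_4 (6T7, order 24), (C_3 x C_3) : C_4 (6T10, order 36), PSL(2,5) (6T12, order 60), A_6 (6T15, order 360). By Dedekind's theorem, for a prime p not dividing disc(f) the degrees of the irreducible factors of f mod p form the cycle type of an element of G. Factoring f modulo the 6 such primes p <= 23 (skipping 2, 3, 5, which divide the discriminant), each new pattern first appears at: mod 7: f = (x + 2)(x^5 + 4x^3 + 2x + 4), pattern 5+1; mod 23: f = (x)(x + 9)(x + 14)(x^3 + 11x^2 + 3x + 18), pattern 3+1+1+1. No other pattern occurs in this range, so the set of observed cycle types is {5+1, 3+1+1+1}. Among the candidates above, the only group containing elements of all these cycle types is A_6 (6T15) — each of A_4 (6T4), S_4 (6T7), (C_3 x C_3) : C_4 (6T10), PSL(2,5) (6T12) lacks at least one of them. Hence G = A_6 (6T15), of order 360. The Galois group A_6 (6T15) has order 360, so the splitting field has degree 360 over Q.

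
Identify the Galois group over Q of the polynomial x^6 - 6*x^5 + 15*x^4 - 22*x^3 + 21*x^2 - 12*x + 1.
The polynomial f is an irreducible sextic over Q, so G = Gal(f/Q) is one of the 16 transitive subgroups 6T1, ..., 6T16 of S_6. The discriminant of f is 5038848, which is not a perfect square, so G is not contained in A_6. The transitive groups of degree 6 not contained in A_6 are: C_6 (6T1, order 6), S_3 (6T2, order 6), D_6 (6T3, order 12), C_3 x S_3 (6T5, order 18), A_4 x C_2 (6T6, order 24), S_4 (6T8, order 24), S_3 x S_3 (6T9, order 36), S_4 x C_2 (6T11, order 48), (S_3 x S_3) : C_2 (6T13, order 72), PGL(2,5) (6T14, order 120), S_6 (6T16, order 720). By Dedekind's theorem, for a prime p not dividing disc(f) the degrees of the irreducible factors of f mod p form the cycle type of an element of G. Factoring f modulo the 23 such primes p <= 97 (skipping 2, 3, which divide the discriminant), each new pattern first appears at: mod 5: f = (x^6 + 4x^5 + 3x^3 + x^2 + 3x + 1), pattern 6; mod 11: f = (x + 2)(x + 4)(x^2 + 4x + 9)(x^2 + 6x + 2), pattern 2+2+1+1; mod 13: f = (x + 1)(x + 4)(x + 5)(x^3 + 10x^2 + 3x + 2), pattern 3+1+1+1; mod 31: f = (x^2 + 6x + 17)(x^2 + 7x + 3)(x^2 + 12x + 14), pattern 2+2+2; mod 97: f = (x^3 + 94x^2 + 3x + 8)(x^3 + 94x^2 + 3x + 85), pattern 3+3. No other pattern occurs in this range, so the set of observed cycle types is {6, 2+2+1+1, 3+1+1+1, 2+2+2, 3+3}. The candidates containing elements of all these cycle types are S_3 x S_3 (6T9) of order 36, (S_3 x S_3) : C_2 (6T13) of order 72, S_6 (6T16) of order 720; the others are excluded. The observed types are precisely the cycle types that occur in S_3 x S_3 (6T9) (apart from the identity). Each of the other remaining candidates has further cycle types, and by the Chebotarev density theorem the matching factorization patterns would occur for a proportion of primes equal to their share of the group: (S_3 x S_3) : C_2 (6T13) additionally contains elements of type 4+2, 3+2+1, 2+1+1+1+1 (36 of its 72 elements, about 50% of primes); S_6 (6T16) additionally contains elements of type 5+1, 4+2, 4+1+1, 3+2+1, 2+1+1+1+1 (459 of its 720 elements, about 64% of primes). None of the 23 primes tested shows any such pattern (for each of these groups the chance of that is below 10^-4), which rules them out. Hence G = S_3 x S_3 (6T9), of order 36.

S_3 x S_3 (order 36)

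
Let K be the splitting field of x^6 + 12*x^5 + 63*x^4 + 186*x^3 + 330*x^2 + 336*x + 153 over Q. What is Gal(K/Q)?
PGL(2,5), S_5 acting on 6 points

The polynomial f is an irreducible sextic over Q, so G = Gal(f/Q) is one of the 16 transitive subgroups 6T1, ..., 6T16 of S_6. The discriminant of f is -16003008, which is not a perfect square, so G is not contained in A_6. The transitive groups of degree 6 not contained in A_6 are: C_6 (6T1, order 6), S_3 (6T2, order 6), D_6 (6T3, order 12), C_3 x S_3 (6T5, order 18), A_4 x C_2 (6T6, order 24), S_4 (6T8, order 24), S_3 x S_3 (6T9, order 36), S_4 x C_2 (6T11, order 48), (S_3 x S_3) : C_2 (6T13, order 72), PGL(2,5) (6T14, order 120), S_6 (6T16, order 720). By Dedekind's theorem, for a prime p not dividing disc(f) the degrees of the irreducible factors of f mod p form the cycle type of an element of G. Factoring f modulo the 21 such primes p <= 89 (skipping 2, 3, 7, which divide the discriminant), each new pattern first appears at: mod 5: f = (x^6 + 2x^5 + 3x^4 + x^3 + x + 3), pattern 6; mod 11: f = (x + 4)(x^5 + 8x^4 + 9x^3 + 7x^2 + 5x + 8), pattern 5+1; mod 13: f = (x + 1)(x + 10)(x^4 + x^3 + 3x^2 + 1), pattern 4+1+1; mod 23: f = (x + 18)(x + 22)(x^2 + 19x + 5)(x^2 + 22x + 19), pattern 2+2+1+1; mod 43: f = (x^3 + 25x^2 + 35)(x^3 + 30x^2 + x + 40), pattern 3+3; mod 61: f = (x^2 + 18x + 30)(x^2 + 22x + 52)(x^2 + 33x + 34), pattern 2+2+2. No other pattern occurs in this range, so the set of observed cycle types is {6, 5+1, 4+1+1, 2+2+1+1, 3+3, 2+2+2}. The candidates containing elements of all these cycle types are PGL(2,5) (6T14) of order 120, S_6 (6T16) of order 720; the others are excluded. The observed types are precisely the cycle types that occur in PGL(2,5) (6T14) (apart from the identity). Each of the other remaining candidates has further cycle types, and by the Chebotarev density theorem the matching factorization patterns would occur for a proportion of primes equal to their share of the group: S_6 (6T16) additionally contains elements of type 4+2, 3+2+1, 3+1+1+1, 2+1+1+1+1 (265 of its 720 elements, about 37% of primes). None of the 21 primes tested shows any such pattern (for each of these groups the chance of that is below 10^-4), which rules them out. Hence G = PGL(2,5) (6T14), of order 120.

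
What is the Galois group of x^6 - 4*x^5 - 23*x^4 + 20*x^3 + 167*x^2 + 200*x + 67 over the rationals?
S_3 (also written S3)

The polynomial f is an irreducible sextic over Q, so G = Gal(f/Q) is one of the 16 transitive subgroups 6T1, ..., 6T16 of S_6. The discriminant of f is 518686720000, which is not a perfect square, so G is not contained in A_6. The transitive groups of degree 6 not contained in A_6 are: C_6 (6T1, order 6), S_3 (6T2, order 6), D_6 (6T3, order 12), C_3 x S_3 (6T5, order 18), A_4 x C_2 (6T6, order 24), S_4 (6T8, order 24), S_3 x S_3 (6T9, order 36), S_4 x C_2 (6T11, order 48), (S_3 x S_3) : C_2 (6T13, order 72), PGL(2,5) (6T14, order 120), S_6 (6T16, order 720). By Dedekind's theorem, for a prime p not dividing disc(f) the degrees of the irreducible factors of f mod p form the cycle type of an element of G. Factoring f modulo the 23 such primes p <= 101 (skipping 2, 5, 37, which divide the discriminant), each new pattern first appears at: mod 3: f = (x^3 + 2x + 2)(x^3 + 2x^2 + 2x + 2), pattern 3+3; mod 13: f = (x^2 + 5x + 8)(x^2 + 8x + 5)(x^2 + 9x + 2), pattern 2+2+2; mod 67: f = (x)(x + 3)(x + 15)(x + 24)(x + 31)(x + 57), pattern 1+1+1+1+1+1. No other pattern occurs in this range, so the set of observed cycle types is {3+3, 2+2+2, 1+1+1+1+1+1}. The candidates containing elements of all these cycle types are C_6 (6T1) of order 6, S_3 (6T2) of order 6, D_6 (6T3) of order 12, C_3 x S_3 (6T5) of order 18, A_4 x C_2 (6T6) of order 24, S_4 (6T8) of order 24, S_3 x S_3 (6T9) of order 36, S_4 x C_2 (6T11) of order 48, (S_3 x S_3) : C_2 (6T13) of order 72, PGL(2,5) (6T14) of order 120, S_6 (6T16) of order 720; the others are excluded. The observed types are precisely the cycle types that occur in S_3 (6T2). Each of the other remaining candidates has further cycle types, and by the Chebotarev density theorem the matching factorization patterns would occur for a proportion of primes equal to their share of the group: C_6 (6T1) additionally contains elements of type 6 (2 of its 6 elements, about 33% of primes); D_6 (6T3) additionally contains elements of type 6, 2+2+1+1 (5 of its 12 elements, about 42% of primes); C_3 x S_3 (6T5) additionally contains elements of type 6, 3+1+1+1 (10 of its 18 elements, about 56% of primes); A_4 x C_2 (6T6) additionally contains elements of type 6, 2+2+1+1, 2+1+1+1+1 (14 of its 24 elements, about 58% of primes); S_4 (6T8) additionally contains elements of type 4+1+1, 2+2+1+1 (9 of its 24 elements, about 38% of primes); S_3 x S_3 (6T9) additionally contains elements of type 6, 3+1+1+1, 2+2+1+1 (25 of its 36 elements, about 69% of primes); S_4 x C_2 (6T11) additionally contains elements of type 6, 4+2, 4+1+1, 2+2+1+1, 2+1+1+1+1 (32 of its 48 elements, about 67% of primes); (S_3 x S_3) : C_2 (6T13) additionally contains elements of type 6, 4+2, 3+2+1, 3+1+1+1, 2+2+1+1, 2+1+1+1+1 (61 of its 72 elements, about 85% of primes); PGL(2,5) (6T14) additionally contains elements of type 6, 5+1, 4+1+1, 2+2+1+1 (89 of its 120 elements, about 74% of primes); S_6 (6T16) additionally contains elements of type 6, 5+1, 4+2, 4+1+1, 3+2+1, 3+1+1+1, 2+2+1+1, 2+1+1+1+1 (664 of its 720 elements, about 92% of primes). None of the 23 primes tested shows any such pattern (for each of these groups the chance of that is below 10^-4), which rules them out. Hence G = S_3 (6T2), of order 6.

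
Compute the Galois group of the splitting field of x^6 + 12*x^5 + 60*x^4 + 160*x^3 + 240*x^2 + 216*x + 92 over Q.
A_6, the alternating group on 6 letters

The polynomial f is an irreducible sextic over Q, so G = Gal(f/Q) is one of the 16 transitive subgroups 6T1, ..., 6T16 of S_6. The discriminant of f is 746496000000 = 864000^2, a perfect square, so G is contained in A_6. The transitive groups of degree 6 contained in A_6 are: A_4 (6T4, order 12), S_4 (6T7, order 24), (C_3 x C_3) : C_4 (6T10, order 36), PSL(2,5) (6T12, order 60), A_6 (6T15, order 360). By Dedekind's theorem, for a prime p not dividing disc(f) the degrees of the irreducible factors of f mod p form the cycle type of an element of G. Factoring f modulo the 6 such primes p <= 23 (skipping 2, 3, 5, which divide the discriminant), each new pattern first appears at: mod 7: f = (x + 5)(x^5 + 4x^3 + 2x + 3), pattern 5+1; mod 23: f = (x)(x + 9)(x + 14)(x^3 + 12x^2 + 3x + 5), pattern 3+1+1+1. No other pattern occurs in this range, so the set of observed cycle types is {5+1, 3+1+1+1}. Among the candidates above, the only group containing elements of all these cycle types is A_6 (6T15) — each of A_4 (6T4), S_4 (6T7), (C_3 x C_3) : C_4 (6T10), PSL(2,5) (6T12) lacks at least one of them. Hence G = A_6 (6T15), of order 360.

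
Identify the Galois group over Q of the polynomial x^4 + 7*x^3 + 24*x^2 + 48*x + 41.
C_4 (also written C4)

The polynomial is an irreducible quartic over Q and its discriminant is 15125, which is not a perfect square, so the Galois group is not contained in A_4. The resolvent cubic y^3 - 24*y^2 + 172*y - 377 has exactly one rational root, so the Galois group is C_4 or D_4. The quartic becomes reducible over Q(sqrt(disc)), so the group is C_4.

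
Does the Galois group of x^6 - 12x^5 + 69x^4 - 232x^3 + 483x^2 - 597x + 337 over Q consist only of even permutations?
The polynomial is irreducible of degree 6 over Q. Its discriminant is -68755887963, which is not a perfect square. A Galois group lies in the alternating group exactly when the discriminant is a square in Q, so the Galois group (C_3 x S_3) is not contained in A_6.

No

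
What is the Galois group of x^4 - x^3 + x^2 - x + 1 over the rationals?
The polynomial is an irreducible quartic over Q and its discriminant is 125, which is not a perfect square, so the Galois group is not contained in A_4. The resolvent cubic y^3 - y^2 - 3*y + 2 has exactly one rational root, so the Galois group is C_4 or D_4. The quartic becomes reducible over Q(sqrt(disc)), so the group is C_4.

C_4 (also written C4)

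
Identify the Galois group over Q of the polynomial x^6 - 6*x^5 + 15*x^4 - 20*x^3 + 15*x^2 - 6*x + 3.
D_6 (order 12)

The polynomial f is an irreducible sextic over Q, so G = Gal(f/Q) is one of the 16 transitive subgroups 6T1, ..., 6T16 of S_6. The discriminant of f is -1492992, which is not a perfect square, so G is not contained in A_6. The transitive groups of degree 6 not contained in A_6 are: C_6 (6T1, order 6), S_3 (6T2, order 6), D_6 (6T3, order 12), C_3 x S_3 (6T5, order 18), A_4 x C_2 (6T6, order 24), S_4 (6T8, order 24), S_3 x S_3 (6T9, order 36), S_4 x C_2 (6T11, order 48), (S_3 x S_3) : C_2 (6T13, order 72), PGL(2,5) (6T14, order 120), S_6 (6T16, order 720). By Dedekind's theorem, for a prime p not dividing disc(f) the degrees of the irreducible factors of f mod p form the cycle type of an element of G. Factoring f modulo the 79 such primes p <= 419 (skipping 2, 3, which divide the discriminant), each new pattern first appears at: mod 5: f = (x^2 + 2)(x^2 + x + 1)(x^2 + 3x + 4), pattern 2+2+2; mod 7: f = (x^6 + x^5 + x^4 + x^3 + x^2 + x + 3), pattern 6; mod 11: f = (x + 1)(x + 8)(x^2 + 3)(x^2 + 7x + 7), pattern 2+2+1+1; mod 19: f = (x^3 + 16x^2 + 3x + 5)(x^3 + 16x^2 + 3x + 12), pattern 3+3; mod 43: f = (x + 2)(x + 17)(x + 20)(x + 21)(x + 24)(x + 39), pattern 1+1+1+1+1+1. No other pattern occurs in this range, so the set of observed cycle types is {2+2+2, 6, 2+2+1+1, 3+3, 1+1+1+1+1+1}. The candidates containing elements of all these cycle types are D_6 (6T3) of order 12, A_4 x C_2 (6T6) of order 24, S_3 x S_3 (6T9) of order 36, S_4 x C_2 (6T11) of order 48, (S_3 x S_3) : C_2 (6T13) of order 72, PGL(2,5) (6T14) of order 120, S_6 (6T16) of order 720; the others are excluded. The observed types are precisely the cycle types that occur in D_6 (6T3). Each of the other remaining candidates has further cycle types, and by the Chebotarev density theorem the matching factorization patterns would occur for a proportion of primes equal to their share of the group: A_4 x C_2 (6T6) additionally contains elements of type 2+1+1+1+1 (3 of its 24 elements, about 12% of primes); S_3 x S_3 (6T9) additionally contains elements of type 3+1+1+1 (4 of its 36 elements, about 11% of primes); S_4 x C_2 (6T11) additionally contains elements of type 4+2, 4+1+1, 2+1+1+1+1 (15 of its 48 elements, about 31% of primes); (S_3 x S_3) : C_2 (6T13) additionally contains elements of type 4+2, 3+2+1, 3+1+1+1, 2+1+1+1+1 (40 of its 72 elements, about 56% of primes); PGL(2,5) (6T14) additionally contains elements of type 5+1, 4+1+1 (54 of its 120 elements, about 45% of primes); S_6 (6T16) additionally contains elements of type 5+1, 4+2, 4+1+1, 3+2+1, 3+1+1+1, 2+1+1+1+1 (499 of its 720 elements, about 69% of primes). None of the 79 primes tested shows any such pattern (for each of these groups the chance of that is below 10^-4), which rules them out. Hence G = D_6 (6T3), of order 12.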